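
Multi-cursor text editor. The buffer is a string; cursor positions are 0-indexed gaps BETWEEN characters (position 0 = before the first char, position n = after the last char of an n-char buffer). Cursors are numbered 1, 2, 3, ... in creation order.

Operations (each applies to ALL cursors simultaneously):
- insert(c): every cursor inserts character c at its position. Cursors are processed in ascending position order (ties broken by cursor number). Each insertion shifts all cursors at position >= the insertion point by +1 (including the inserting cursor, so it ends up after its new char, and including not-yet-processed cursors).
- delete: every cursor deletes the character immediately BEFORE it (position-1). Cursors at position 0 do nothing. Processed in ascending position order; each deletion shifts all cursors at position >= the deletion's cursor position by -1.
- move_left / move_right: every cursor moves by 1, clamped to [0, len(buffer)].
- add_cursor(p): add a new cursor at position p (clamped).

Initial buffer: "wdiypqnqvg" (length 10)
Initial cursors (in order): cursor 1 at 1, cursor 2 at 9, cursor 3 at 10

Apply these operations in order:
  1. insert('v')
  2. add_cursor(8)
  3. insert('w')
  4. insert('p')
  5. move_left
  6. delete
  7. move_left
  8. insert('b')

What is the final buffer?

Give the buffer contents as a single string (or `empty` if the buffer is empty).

After op 1 (insert('v')): buffer="wvdiypqnqvvgv" (len 13), cursors c1@2 c2@11 c3@13, authorship .1........2.3
After op 2 (add_cursor(8)): buffer="wvdiypqnqvvgv" (len 13), cursors c1@2 c4@8 c2@11 c3@13, authorship .1........2.3
After op 3 (insert('w')): buffer="wvwdiypqnwqvvwgvw" (len 17), cursors c1@3 c4@10 c2@14 c3@17, authorship .11......4..22.33
After op 4 (insert('p')): buffer="wvwpdiypqnwpqvvwpgvwp" (len 21), cursors c1@4 c4@12 c2@17 c3@21, authorship .111......44..222.333
After op 5 (move_left): buffer="wvwpdiypqnwpqvvwpgvwp" (len 21), cursors c1@3 c4@11 c2@16 c3@20, authorship .111......44..222.333
After op 6 (delete): buffer="wvpdiypqnpqvvpgvp" (len 17), cursors c1@2 c4@9 c2@13 c3@16, authorship .11......4..22.33
After op 7 (move_left): buffer="wvpdiypqnpqvvpgvp" (len 17), cursors c1@1 c4@8 c2@12 c3@15, authorship .11......4..22.33
After op 8 (insert('b')): buffer="wbvpdiypqbnpqvbvpgbvp" (len 21), cursors c1@2 c4@10 c2@15 c3@19, authorship .111.....4.4..222.333

Answer: wbvpdiypqbnpqvbvpgbvp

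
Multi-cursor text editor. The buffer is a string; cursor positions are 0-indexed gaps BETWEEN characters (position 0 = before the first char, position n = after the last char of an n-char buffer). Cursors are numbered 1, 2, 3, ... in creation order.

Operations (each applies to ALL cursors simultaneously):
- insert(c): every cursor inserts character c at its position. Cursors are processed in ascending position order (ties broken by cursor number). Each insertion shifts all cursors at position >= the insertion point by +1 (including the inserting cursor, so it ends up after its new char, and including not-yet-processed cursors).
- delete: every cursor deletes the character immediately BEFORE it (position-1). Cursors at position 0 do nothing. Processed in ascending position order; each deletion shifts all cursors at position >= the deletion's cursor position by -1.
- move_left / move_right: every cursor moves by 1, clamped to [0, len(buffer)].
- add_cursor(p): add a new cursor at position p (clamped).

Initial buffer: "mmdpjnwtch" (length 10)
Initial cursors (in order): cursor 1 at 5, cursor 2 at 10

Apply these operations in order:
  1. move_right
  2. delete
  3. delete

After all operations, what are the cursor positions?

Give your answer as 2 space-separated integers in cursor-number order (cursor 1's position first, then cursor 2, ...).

After op 1 (move_right): buffer="mmdpjnwtch" (len 10), cursors c1@6 c2@10, authorship ..........
After op 2 (delete): buffer="mmdpjwtc" (len 8), cursors c1@5 c2@8, authorship ........
After op 3 (delete): buffer="mmdpwt" (len 6), cursors c1@4 c2@6, authorship ......

Answer: 4 6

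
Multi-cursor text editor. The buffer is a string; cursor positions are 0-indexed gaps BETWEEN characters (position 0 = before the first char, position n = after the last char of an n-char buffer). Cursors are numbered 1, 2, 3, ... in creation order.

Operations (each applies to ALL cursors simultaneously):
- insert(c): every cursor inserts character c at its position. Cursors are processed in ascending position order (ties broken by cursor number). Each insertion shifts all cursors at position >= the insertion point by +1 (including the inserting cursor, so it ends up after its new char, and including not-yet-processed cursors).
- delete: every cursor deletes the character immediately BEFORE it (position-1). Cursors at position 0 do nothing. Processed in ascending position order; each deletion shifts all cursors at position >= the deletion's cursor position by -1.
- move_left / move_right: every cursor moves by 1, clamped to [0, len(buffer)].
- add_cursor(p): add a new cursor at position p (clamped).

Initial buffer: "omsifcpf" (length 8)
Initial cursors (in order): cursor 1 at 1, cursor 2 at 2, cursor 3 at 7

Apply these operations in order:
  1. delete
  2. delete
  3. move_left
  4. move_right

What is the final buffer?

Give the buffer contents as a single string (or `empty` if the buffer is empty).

After op 1 (delete): buffer="sifcf" (len 5), cursors c1@0 c2@0 c3@4, authorship .....
After op 2 (delete): buffer="siff" (len 4), cursors c1@0 c2@0 c3@3, authorship ....
After op 3 (move_left): buffer="siff" (len 4), cursors c1@0 c2@0 c3@2, authorship ....
After op 4 (move_right): buffer="siff" (len 4), cursors c1@1 c2@1 c3@3, authorship ....

Answer: siff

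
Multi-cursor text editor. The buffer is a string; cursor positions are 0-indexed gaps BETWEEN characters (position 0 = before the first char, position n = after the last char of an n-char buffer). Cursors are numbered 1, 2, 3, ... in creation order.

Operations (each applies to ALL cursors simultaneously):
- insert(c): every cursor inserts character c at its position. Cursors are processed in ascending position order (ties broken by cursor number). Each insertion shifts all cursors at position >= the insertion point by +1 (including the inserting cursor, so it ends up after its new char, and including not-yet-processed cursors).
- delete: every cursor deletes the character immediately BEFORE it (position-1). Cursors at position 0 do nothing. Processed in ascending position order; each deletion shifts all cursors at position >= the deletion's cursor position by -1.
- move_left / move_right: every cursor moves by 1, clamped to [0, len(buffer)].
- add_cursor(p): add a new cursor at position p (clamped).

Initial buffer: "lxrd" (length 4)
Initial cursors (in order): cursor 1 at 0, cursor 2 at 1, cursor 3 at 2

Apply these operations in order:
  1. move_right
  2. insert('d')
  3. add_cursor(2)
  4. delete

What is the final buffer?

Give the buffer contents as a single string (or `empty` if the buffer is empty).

Answer: xrd

Derivation:
After op 1 (move_right): buffer="lxrd" (len 4), cursors c1@1 c2@2 c3@3, authorship ....
After op 2 (insert('d')): buffer="ldxdrdd" (len 7), cursors c1@2 c2@4 c3@6, authorship .1.2.3.
After op 3 (add_cursor(2)): buffer="ldxdrdd" (len 7), cursors c1@2 c4@2 c2@4 c3@6, authorship .1.2.3.
After op 4 (delete): buffer="xrd" (len 3), cursors c1@0 c4@0 c2@1 c3@2, authorship ...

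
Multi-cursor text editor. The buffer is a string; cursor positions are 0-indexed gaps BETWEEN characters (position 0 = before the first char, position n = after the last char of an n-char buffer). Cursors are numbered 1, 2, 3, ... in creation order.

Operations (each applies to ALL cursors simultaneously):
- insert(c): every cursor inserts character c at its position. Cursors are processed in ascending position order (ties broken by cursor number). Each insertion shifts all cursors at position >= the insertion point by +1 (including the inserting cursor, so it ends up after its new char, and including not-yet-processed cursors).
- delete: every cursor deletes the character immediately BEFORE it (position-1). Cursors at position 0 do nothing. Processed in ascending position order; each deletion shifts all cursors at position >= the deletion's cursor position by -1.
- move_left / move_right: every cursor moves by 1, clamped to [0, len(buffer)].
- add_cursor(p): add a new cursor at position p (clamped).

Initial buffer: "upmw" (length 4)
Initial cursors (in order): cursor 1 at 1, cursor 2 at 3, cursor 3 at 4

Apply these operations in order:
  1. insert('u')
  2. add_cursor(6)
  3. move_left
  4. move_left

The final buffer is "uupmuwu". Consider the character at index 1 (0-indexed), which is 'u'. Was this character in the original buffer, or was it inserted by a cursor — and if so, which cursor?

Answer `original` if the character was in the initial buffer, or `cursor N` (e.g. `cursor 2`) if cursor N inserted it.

After op 1 (insert('u')): buffer="uupmuwu" (len 7), cursors c1@2 c2@5 c3@7, authorship .1..2.3
After op 2 (add_cursor(6)): buffer="uupmuwu" (len 7), cursors c1@2 c2@5 c4@6 c3@7, authorship .1..2.3
After op 3 (move_left): buffer="uupmuwu" (len 7), cursors c1@1 c2@4 c4@5 c3@6, authorship .1..2.3
After op 4 (move_left): buffer="uupmuwu" (len 7), cursors c1@0 c2@3 c4@4 c3@5, authorship .1..2.3
Authorship (.=original, N=cursor N): . 1 . . 2 . 3
Index 1: author = 1

Answer: cursor 1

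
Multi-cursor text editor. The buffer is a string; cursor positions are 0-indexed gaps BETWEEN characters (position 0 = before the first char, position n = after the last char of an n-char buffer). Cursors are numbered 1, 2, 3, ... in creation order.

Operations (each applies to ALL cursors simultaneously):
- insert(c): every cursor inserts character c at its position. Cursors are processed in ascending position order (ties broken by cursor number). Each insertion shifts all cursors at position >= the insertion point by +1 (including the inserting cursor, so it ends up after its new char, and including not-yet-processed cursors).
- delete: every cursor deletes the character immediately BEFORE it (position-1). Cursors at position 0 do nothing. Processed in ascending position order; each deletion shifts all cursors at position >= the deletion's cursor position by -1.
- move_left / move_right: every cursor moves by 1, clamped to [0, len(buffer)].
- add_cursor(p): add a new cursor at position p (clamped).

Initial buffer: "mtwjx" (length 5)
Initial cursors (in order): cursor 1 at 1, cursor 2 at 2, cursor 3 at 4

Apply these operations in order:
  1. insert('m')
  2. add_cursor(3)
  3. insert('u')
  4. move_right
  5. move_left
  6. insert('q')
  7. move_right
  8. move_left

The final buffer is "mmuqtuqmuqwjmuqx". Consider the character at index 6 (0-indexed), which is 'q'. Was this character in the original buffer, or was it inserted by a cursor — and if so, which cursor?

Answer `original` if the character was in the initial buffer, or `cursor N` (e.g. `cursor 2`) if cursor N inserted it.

After op 1 (insert('m')): buffer="mmtmwjmx" (len 8), cursors c1@2 c2@4 c3@7, authorship .1.2..3.
After op 2 (add_cursor(3)): buffer="mmtmwjmx" (len 8), cursors c1@2 c4@3 c2@4 c3@7, authorship .1.2..3.
After op 3 (insert('u')): buffer="mmutumuwjmux" (len 12), cursors c1@3 c4@5 c2@7 c3@11, authorship .11.422..33.
After op 4 (move_right): buffer="mmutumuwjmux" (len 12), cursors c1@4 c4@6 c2@8 c3@12, authorship .11.422..33.
After op 5 (move_left): buffer="mmutumuwjmux" (len 12), cursors c1@3 c4@5 c2@7 c3@11, authorship .11.422..33.
After op 6 (insert('q')): buffer="mmuqtuqmuqwjmuqx" (len 16), cursors c1@4 c4@7 c2@10 c3@15, authorship .111.44222..333.
After op 7 (move_right): buffer="mmuqtuqmuqwjmuqx" (len 16), cursors c1@5 c4@8 c2@11 c3@16, authorship .111.44222..333.
After op 8 (move_left): buffer="mmuqtuqmuqwjmuqx" (len 16), cursors c1@4 c4@7 c2@10 c3@15, authorship .111.44222..333.
Authorship (.=original, N=cursor N): . 1 1 1 . 4 4 2 2 2 . . 3 3 3 .
Index 6: author = 4

Answer: cursor 4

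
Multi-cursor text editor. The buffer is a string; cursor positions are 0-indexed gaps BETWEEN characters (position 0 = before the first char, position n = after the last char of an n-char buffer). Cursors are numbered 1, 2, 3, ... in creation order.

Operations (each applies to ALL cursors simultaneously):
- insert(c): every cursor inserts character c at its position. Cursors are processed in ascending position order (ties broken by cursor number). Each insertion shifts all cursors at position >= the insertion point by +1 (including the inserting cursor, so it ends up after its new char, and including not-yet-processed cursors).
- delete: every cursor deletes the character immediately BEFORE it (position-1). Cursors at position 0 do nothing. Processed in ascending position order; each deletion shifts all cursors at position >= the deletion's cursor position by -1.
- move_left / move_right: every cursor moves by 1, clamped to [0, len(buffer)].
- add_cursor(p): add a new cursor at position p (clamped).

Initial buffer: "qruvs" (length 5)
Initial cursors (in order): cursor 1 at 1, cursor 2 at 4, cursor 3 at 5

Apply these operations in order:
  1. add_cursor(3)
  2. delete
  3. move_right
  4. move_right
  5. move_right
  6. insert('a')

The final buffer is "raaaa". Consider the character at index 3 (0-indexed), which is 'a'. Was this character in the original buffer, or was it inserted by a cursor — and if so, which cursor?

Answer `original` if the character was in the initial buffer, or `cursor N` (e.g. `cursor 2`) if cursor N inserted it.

After op 1 (add_cursor(3)): buffer="qruvs" (len 5), cursors c1@1 c4@3 c2@4 c3@5, authorship .....
After op 2 (delete): buffer="r" (len 1), cursors c1@0 c2@1 c3@1 c4@1, authorship .
After op 3 (move_right): buffer="r" (len 1), cursors c1@1 c2@1 c3@1 c4@1, authorship .
After op 4 (move_right): buffer="r" (len 1), cursors c1@1 c2@1 c3@1 c4@1, authorship .
After op 5 (move_right): buffer="r" (len 1), cursors c1@1 c2@1 c3@1 c4@1, authorship .
After op 6 (insert('a')): buffer="raaaa" (len 5), cursors c1@5 c2@5 c3@5 c4@5, authorship .1234
Authorship (.=original, N=cursor N): . 1 2 3 4
Index 3: author = 3

Answer: cursor 3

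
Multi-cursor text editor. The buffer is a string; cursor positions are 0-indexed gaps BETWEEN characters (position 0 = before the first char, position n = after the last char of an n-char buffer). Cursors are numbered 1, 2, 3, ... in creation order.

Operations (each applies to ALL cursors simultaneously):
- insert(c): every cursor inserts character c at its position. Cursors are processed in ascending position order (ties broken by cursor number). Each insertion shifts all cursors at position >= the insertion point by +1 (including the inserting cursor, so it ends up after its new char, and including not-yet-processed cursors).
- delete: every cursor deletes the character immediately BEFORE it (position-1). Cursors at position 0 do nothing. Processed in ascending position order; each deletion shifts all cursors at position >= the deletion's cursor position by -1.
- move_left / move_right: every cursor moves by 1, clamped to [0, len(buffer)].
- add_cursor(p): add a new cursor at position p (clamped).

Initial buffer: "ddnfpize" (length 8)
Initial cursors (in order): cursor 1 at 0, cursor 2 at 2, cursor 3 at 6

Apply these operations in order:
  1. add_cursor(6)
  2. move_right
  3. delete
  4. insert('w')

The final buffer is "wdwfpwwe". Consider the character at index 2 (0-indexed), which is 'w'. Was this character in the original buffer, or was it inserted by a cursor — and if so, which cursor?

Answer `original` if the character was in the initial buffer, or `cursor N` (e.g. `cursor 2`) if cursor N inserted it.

Answer: cursor 2

Derivation:
After op 1 (add_cursor(6)): buffer="ddnfpize" (len 8), cursors c1@0 c2@2 c3@6 c4@6, authorship ........
After op 2 (move_right): buffer="ddnfpize" (len 8), cursors c1@1 c2@3 c3@7 c4@7, authorship ........
After op 3 (delete): buffer="dfpe" (len 4), cursors c1@0 c2@1 c3@3 c4@3, authorship ....
After op 4 (insert('w')): buffer="wdwfpwwe" (len 8), cursors c1@1 c2@3 c3@7 c4@7, authorship 1.2..34.
Authorship (.=original, N=cursor N): 1 . 2 . . 3 4 .
Index 2: author = 2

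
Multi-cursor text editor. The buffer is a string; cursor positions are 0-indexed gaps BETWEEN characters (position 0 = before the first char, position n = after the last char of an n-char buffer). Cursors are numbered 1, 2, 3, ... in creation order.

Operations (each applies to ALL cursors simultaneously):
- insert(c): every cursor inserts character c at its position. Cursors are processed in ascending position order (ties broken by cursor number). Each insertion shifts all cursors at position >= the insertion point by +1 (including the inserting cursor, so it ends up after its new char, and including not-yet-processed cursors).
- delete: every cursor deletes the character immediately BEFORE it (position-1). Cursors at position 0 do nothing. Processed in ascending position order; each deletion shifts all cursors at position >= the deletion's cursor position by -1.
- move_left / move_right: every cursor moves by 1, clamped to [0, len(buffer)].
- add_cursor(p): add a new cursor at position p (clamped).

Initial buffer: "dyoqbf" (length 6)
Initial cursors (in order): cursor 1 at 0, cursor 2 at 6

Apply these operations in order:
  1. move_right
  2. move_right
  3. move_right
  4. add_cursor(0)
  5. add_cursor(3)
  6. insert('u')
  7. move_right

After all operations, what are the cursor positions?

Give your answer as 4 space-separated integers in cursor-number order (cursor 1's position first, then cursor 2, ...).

Answer: 7 10 2 7

Derivation:
After op 1 (move_right): buffer="dyoqbf" (len 6), cursors c1@1 c2@6, authorship ......
After op 2 (move_right): buffer="dyoqbf" (len 6), cursors c1@2 c2@6, authorship ......
After op 3 (move_right): buffer="dyoqbf" (len 6), cursors c1@3 c2@6, authorship ......
After op 4 (add_cursor(0)): buffer="dyoqbf" (len 6), cursors c3@0 c1@3 c2@6, authorship ......
After op 5 (add_cursor(3)): buffer="dyoqbf" (len 6), cursors c3@0 c1@3 c4@3 c2@6, authorship ......
After op 6 (insert('u')): buffer="udyouuqbfu" (len 10), cursors c3@1 c1@6 c4@6 c2@10, authorship 3...14...2
After op 7 (move_right): buffer="udyouuqbfu" (len 10), cursors c3@2 c1@7 c4@7 c2@10, authorship 3...14...2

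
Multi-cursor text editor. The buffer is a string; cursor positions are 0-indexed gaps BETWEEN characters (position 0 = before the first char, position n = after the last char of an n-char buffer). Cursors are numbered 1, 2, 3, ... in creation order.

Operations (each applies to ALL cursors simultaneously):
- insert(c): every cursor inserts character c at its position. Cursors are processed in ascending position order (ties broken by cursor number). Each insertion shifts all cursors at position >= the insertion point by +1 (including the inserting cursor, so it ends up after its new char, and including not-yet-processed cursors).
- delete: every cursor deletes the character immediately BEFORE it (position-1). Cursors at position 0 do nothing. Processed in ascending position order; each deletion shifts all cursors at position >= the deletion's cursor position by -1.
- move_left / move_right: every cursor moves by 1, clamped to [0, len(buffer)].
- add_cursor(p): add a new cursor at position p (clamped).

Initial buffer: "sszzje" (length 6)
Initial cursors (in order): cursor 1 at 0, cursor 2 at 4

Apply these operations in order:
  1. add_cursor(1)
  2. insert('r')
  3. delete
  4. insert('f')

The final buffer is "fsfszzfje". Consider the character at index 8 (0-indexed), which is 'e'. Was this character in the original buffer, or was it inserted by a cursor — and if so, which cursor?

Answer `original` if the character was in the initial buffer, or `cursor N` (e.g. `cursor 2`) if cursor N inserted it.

Answer: original

Derivation:
After op 1 (add_cursor(1)): buffer="sszzje" (len 6), cursors c1@0 c3@1 c2@4, authorship ......
After op 2 (insert('r')): buffer="rsrszzrje" (len 9), cursors c1@1 c3@3 c2@7, authorship 1.3...2..
After op 3 (delete): buffer="sszzje" (len 6), cursors c1@0 c3@1 c2@4, authorship ......
After op 4 (insert('f')): buffer="fsfszzfje" (len 9), cursors c1@1 c3@3 c2@7, authorship 1.3...2..
Authorship (.=original, N=cursor N): 1 . 3 . . . 2 . .
Index 8: author = original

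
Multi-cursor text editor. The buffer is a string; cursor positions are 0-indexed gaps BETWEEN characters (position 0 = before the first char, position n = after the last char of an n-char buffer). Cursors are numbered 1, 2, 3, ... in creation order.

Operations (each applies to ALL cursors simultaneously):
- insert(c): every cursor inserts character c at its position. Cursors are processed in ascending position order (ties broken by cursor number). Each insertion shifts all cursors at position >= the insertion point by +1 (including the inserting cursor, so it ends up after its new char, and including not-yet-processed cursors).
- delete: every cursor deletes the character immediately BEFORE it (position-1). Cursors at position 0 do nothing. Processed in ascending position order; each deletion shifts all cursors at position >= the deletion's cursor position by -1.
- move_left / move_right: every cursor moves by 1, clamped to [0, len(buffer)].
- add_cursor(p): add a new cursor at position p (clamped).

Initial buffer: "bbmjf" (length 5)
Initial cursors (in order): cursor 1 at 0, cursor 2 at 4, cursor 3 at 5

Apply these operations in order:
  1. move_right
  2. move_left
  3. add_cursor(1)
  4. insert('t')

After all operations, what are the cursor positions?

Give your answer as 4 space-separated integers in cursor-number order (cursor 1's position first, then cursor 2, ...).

Answer: 1 8 8 3

Derivation:
After op 1 (move_right): buffer="bbmjf" (len 5), cursors c1@1 c2@5 c3@5, authorship .....
After op 2 (move_left): buffer="bbmjf" (len 5), cursors c1@0 c2@4 c3@4, authorship .....
After op 3 (add_cursor(1)): buffer="bbmjf" (len 5), cursors c1@0 c4@1 c2@4 c3@4, authorship .....
After op 4 (insert('t')): buffer="tbtbmjttf" (len 9), cursors c1@1 c4@3 c2@8 c3@8, authorship 1.4...23.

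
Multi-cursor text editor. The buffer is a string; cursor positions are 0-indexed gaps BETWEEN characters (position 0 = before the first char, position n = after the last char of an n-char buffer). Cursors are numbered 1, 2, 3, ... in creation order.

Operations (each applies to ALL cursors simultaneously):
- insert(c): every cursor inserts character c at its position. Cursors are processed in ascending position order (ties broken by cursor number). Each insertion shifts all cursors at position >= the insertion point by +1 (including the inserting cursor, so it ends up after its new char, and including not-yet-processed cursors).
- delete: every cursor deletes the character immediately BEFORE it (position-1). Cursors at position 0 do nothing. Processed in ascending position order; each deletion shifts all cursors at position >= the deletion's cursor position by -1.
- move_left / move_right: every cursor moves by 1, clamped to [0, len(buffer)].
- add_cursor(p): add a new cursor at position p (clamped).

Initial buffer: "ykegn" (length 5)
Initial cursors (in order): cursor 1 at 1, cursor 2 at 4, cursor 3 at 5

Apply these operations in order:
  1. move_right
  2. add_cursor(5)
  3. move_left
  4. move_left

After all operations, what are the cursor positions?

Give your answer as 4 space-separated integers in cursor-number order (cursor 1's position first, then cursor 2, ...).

After op 1 (move_right): buffer="ykegn" (len 5), cursors c1@2 c2@5 c3@5, authorship .....
After op 2 (add_cursor(5)): buffer="ykegn" (len 5), cursors c1@2 c2@5 c3@5 c4@5, authorship .....
After op 3 (move_left): buffer="ykegn" (len 5), cursors c1@1 c2@4 c3@4 c4@4, authorship .....
After op 4 (move_left): buffer="ykegn" (len 5), cursors c1@0 c2@3 c3@3 c4@3, authorship .....

Answer: 0 3 3 3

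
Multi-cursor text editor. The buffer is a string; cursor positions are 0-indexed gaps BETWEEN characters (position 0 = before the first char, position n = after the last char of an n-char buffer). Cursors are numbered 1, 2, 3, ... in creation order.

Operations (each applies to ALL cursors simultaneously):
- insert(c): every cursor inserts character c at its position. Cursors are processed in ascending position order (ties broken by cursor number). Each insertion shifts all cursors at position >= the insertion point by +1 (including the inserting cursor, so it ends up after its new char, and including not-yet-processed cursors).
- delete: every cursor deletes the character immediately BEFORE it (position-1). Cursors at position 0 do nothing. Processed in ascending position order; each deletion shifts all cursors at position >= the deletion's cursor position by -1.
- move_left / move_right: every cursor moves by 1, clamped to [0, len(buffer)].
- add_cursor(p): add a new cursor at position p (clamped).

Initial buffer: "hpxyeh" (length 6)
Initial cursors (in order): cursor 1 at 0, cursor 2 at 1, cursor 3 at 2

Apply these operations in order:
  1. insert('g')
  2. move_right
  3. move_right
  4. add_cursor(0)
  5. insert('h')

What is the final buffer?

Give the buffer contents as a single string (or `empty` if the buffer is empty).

After op 1 (insert('g')): buffer="ghgpgxyeh" (len 9), cursors c1@1 c2@3 c3@5, authorship 1.2.3....
After op 2 (move_right): buffer="ghgpgxyeh" (len 9), cursors c1@2 c2@4 c3@6, authorship 1.2.3....
After op 3 (move_right): buffer="ghgpgxyeh" (len 9), cursors c1@3 c2@5 c3@7, authorship 1.2.3....
After op 4 (add_cursor(0)): buffer="ghgpgxyeh" (len 9), cursors c4@0 c1@3 c2@5 c3@7, authorship 1.2.3....
After op 5 (insert('h')): buffer="hghghpghxyheh" (len 13), cursors c4@1 c1@5 c2@8 c3@11, authorship 41.21.32..3..

Answer: hghghpghxyheh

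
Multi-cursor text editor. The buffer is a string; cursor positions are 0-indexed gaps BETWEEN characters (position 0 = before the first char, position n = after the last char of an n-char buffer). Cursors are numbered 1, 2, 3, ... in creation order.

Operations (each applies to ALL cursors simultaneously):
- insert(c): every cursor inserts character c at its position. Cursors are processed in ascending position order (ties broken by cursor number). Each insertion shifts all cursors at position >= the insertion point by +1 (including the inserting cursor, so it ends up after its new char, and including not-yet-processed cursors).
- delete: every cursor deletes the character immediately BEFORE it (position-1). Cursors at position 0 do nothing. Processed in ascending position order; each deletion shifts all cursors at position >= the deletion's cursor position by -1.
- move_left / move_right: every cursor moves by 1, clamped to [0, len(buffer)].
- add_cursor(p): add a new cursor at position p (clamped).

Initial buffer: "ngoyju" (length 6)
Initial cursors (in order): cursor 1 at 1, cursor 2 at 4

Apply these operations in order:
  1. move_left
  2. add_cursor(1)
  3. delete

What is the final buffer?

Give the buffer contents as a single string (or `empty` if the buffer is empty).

Answer: gyju

Derivation:
After op 1 (move_left): buffer="ngoyju" (len 6), cursors c1@0 c2@3, authorship ......
After op 2 (add_cursor(1)): buffer="ngoyju" (len 6), cursors c1@0 c3@1 c2@3, authorship ......
After op 3 (delete): buffer="gyju" (len 4), cursors c1@0 c3@0 c2@1, authorship ....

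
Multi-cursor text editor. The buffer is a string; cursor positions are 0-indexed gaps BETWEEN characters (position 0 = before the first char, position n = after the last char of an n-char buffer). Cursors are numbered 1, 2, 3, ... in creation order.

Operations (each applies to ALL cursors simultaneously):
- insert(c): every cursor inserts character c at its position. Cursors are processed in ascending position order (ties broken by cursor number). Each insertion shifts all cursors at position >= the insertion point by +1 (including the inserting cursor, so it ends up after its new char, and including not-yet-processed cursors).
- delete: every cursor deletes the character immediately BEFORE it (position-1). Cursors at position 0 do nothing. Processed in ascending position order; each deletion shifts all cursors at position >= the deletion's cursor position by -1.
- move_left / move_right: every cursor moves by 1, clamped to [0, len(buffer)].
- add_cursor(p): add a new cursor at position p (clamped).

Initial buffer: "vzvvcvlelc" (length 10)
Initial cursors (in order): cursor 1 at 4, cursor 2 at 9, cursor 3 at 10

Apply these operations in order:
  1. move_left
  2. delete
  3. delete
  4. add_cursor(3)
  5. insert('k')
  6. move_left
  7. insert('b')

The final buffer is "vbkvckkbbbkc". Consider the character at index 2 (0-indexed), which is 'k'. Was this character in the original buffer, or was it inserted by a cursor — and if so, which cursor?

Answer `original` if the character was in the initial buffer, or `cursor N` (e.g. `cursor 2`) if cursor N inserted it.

Answer: cursor 1

Derivation:
After op 1 (move_left): buffer="vzvvcvlelc" (len 10), cursors c1@3 c2@8 c3@9, authorship ..........
After op 2 (delete): buffer="vzvcvlc" (len 7), cursors c1@2 c2@6 c3@6, authorship .......
After op 3 (delete): buffer="vvcc" (len 4), cursors c1@1 c2@3 c3@3, authorship ....
After op 4 (add_cursor(3)): buffer="vvcc" (len 4), cursors c1@1 c2@3 c3@3 c4@3, authorship ....
After op 5 (insert('k')): buffer="vkvckkkc" (len 8), cursors c1@2 c2@7 c3@7 c4@7, authorship .1..234.
After op 6 (move_left): buffer="vkvckkkc" (len 8), cursors c1@1 c2@6 c3@6 c4@6, authorship .1..234.
After op 7 (insert('b')): buffer="vbkvckkbbbkc" (len 12), cursors c1@2 c2@10 c3@10 c4@10, authorship .11..232344.
Authorship (.=original, N=cursor N): . 1 1 . . 2 3 2 3 4 4 .
Index 2: author = 1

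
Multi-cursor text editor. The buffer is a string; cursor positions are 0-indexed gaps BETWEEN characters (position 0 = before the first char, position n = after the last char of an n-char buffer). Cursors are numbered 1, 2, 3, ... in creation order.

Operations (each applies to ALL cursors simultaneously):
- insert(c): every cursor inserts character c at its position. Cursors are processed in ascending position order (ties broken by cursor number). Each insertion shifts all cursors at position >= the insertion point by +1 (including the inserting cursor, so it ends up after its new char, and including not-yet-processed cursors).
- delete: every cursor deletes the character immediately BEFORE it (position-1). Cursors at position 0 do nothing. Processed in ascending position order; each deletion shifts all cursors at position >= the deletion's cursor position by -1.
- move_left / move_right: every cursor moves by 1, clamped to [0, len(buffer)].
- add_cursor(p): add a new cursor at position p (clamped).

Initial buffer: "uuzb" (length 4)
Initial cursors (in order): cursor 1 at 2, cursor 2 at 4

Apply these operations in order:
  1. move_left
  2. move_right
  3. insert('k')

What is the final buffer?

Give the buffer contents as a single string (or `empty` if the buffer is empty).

Answer: uukzbk

Derivation:
After op 1 (move_left): buffer="uuzb" (len 4), cursors c1@1 c2@3, authorship ....
After op 2 (move_right): buffer="uuzb" (len 4), cursors c1@2 c2@4, authorship ....
After op 3 (insert('k')): buffer="uukzbk" (len 6), cursors c1@3 c2@6, authorship ..1..2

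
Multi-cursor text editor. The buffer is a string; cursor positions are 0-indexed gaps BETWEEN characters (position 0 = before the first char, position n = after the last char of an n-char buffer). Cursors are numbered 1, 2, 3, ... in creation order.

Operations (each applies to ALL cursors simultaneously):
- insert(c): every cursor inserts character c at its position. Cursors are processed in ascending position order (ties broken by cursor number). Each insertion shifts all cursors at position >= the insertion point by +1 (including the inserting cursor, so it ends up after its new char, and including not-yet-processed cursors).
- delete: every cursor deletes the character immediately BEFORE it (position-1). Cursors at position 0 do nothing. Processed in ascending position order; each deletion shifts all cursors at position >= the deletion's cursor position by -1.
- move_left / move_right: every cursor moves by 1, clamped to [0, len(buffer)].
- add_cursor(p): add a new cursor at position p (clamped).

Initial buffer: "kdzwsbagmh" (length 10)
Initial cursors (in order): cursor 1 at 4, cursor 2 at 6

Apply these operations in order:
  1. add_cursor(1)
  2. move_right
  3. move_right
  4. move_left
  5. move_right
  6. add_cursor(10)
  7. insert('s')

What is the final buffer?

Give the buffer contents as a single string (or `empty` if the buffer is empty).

Answer: kdzswsbsagsmhs

Derivation:
After op 1 (add_cursor(1)): buffer="kdzwsbagmh" (len 10), cursors c3@1 c1@4 c2@6, authorship ..........
After op 2 (move_right): buffer="kdzwsbagmh" (len 10), cursors c3@2 c1@5 c2@7, authorship ..........
After op 3 (move_right): buffer="kdzwsbagmh" (len 10), cursors c3@3 c1@6 c2@8, authorship ..........
After op 4 (move_left): buffer="kdzwsbagmh" (len 10), cursors c3@2 c1@5 c2@7, authorship ..........
After op 5 (move_right): buffer="kdzwsbagmh" (len 10), cursors c3@3 c1@6 c2@8, authorship ..........
After op 6 (add_cursor(10)): buffer="kdzwsbagmh" (len 10), cursors c3@3 c1@6 c2@8 c4@10, authorship ..........
After op 7 (insert('s')): buffer="kdzswsbsagsmhs" (len 14), cursors c3@4 c1@8 c2@11 c4@14, authorship ...3...1..2..4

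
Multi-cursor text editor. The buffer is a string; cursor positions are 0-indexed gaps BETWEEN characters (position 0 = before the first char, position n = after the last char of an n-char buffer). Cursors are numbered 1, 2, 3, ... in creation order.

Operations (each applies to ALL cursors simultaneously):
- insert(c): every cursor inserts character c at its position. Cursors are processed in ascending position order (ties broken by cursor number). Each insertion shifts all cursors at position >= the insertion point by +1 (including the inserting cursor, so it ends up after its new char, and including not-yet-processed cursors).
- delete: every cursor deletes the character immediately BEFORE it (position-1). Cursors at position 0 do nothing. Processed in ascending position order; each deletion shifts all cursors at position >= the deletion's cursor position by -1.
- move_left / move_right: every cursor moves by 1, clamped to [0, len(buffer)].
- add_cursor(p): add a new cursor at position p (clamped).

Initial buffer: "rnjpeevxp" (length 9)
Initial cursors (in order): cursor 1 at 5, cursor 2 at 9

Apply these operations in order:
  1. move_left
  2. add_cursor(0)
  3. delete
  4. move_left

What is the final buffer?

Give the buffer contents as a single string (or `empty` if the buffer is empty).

Answer: rnjeevp

Derivation:
After op 1 (move_left): buffer="rnjpeevxp" (len 9), cursors c1@4 c2@8, authorship .........
After op 2 (add_cursor(0)): buffer="rnjpeevxp" (len 9), cursors c3@0 c1@4 c2@8, authorship .........
After op 3 (delete): buffer="rnjeevp" (len 7), cursors c3@0 c1@3 c2@6, authorship .......
After op 4 (move_left): buffer="rnjeevp" (len 7), cursors c3@0 c1@2 c2@5, authorship .......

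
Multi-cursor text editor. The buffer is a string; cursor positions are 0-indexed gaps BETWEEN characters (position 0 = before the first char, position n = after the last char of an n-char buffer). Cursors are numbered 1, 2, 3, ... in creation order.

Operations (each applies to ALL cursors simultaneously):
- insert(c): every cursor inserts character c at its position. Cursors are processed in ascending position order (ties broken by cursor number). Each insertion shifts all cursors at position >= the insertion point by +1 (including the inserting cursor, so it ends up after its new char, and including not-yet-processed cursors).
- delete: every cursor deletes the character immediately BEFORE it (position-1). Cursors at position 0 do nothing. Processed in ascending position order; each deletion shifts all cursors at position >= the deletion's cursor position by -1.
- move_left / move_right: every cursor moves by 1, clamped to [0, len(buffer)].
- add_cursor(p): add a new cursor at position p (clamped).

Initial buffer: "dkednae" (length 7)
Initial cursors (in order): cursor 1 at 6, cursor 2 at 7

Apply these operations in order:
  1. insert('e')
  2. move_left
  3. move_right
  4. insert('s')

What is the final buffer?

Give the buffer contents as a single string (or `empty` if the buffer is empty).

After op 1 (insert('e')): buffer="dkednaeee" (len 9), cursors c1@7 c2@9, authorship ......1.2
After op 2 (move_left): buffer="dkednaeee" (len 9), cursors c1@6 c2@8, authorship ......1.2
After op 3 (move_right): buffer="dkednaeee" (len 9), cursors c1@7 c2@9, authorship ......1.2
After op 4 (insert('s')): buffer="dkednaesees" (len 11), cursors c1@8 c2@11, authorship ......11.22

Answer: dkednaesees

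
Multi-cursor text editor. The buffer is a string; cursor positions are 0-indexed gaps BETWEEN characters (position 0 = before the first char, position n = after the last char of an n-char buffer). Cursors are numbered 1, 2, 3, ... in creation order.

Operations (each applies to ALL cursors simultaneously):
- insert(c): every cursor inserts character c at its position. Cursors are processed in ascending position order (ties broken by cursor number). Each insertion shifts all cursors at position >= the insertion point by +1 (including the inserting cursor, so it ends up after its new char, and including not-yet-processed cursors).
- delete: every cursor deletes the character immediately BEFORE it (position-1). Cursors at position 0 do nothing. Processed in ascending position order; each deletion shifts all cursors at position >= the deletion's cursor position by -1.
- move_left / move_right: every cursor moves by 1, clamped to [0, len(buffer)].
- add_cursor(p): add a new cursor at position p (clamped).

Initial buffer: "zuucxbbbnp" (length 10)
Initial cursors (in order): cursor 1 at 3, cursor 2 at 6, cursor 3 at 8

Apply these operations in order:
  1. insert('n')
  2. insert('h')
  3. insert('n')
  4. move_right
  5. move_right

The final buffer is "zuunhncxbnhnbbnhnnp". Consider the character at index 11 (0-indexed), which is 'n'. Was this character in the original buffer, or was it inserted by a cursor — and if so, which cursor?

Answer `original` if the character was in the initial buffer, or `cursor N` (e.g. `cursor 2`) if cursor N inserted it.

After op 1 (insert('n')): buffer="zuuncxbnbbnnp" (len 13), cursors c1@4 c2@8 c3@11, authorship ...1...2..3..
After op 2 (insert('h')): buffer="zuunhcxbnhbbnhnp" (len 16), cursors c1@5 c2@10 c3@14, authorship ...11...22..33..
After op 3 (insert('n')): buffer="zuunhncxbnhnbbnhnnp" (len 19), cursors c1@6 c2@12 c3@17, authorship ...111...222..333..
After op 4 (move_right): buffer="zuunhncxbnhnbbnhnnp" (len 19), cursors c1@7 c2@13 c3@18, authorship ...111...222..333..
After op 5 (move_right): buffer="zuunhncxbnhnbbnhnnp" (len 19), cursors c1@8 c2@14 c3@19, authorship ...111...222..333..
Authorship (.=original, N=cursor N): . . . 1 1 1 . . . 2 2 2 . . 3 3 3 . .
Index 11: author = 2

Answer: cursor 2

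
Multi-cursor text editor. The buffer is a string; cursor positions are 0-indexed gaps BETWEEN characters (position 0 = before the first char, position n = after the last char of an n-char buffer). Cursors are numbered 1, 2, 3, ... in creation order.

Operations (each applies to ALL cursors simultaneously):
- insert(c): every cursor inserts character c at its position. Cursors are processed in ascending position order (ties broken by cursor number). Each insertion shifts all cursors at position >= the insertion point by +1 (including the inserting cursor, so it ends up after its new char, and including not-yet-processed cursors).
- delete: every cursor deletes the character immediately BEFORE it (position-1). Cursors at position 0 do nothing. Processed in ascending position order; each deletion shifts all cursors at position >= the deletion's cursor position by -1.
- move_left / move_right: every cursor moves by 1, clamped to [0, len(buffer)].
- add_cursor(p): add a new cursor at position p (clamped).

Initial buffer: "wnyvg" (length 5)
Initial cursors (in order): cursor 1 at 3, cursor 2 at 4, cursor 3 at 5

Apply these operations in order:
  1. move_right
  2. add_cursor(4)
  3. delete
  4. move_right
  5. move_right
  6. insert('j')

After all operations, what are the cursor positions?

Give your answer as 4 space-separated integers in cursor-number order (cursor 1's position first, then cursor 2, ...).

Answer: 5 5 5 5

Derivation:
After op 1 (move_right): buffer="wnyvg" (len 5), cursors c1@4 c2@5 c3@5, authorship .....
After op 2 (add_cursor(4)): buffer="wnyvg" (len 5), cursors c1@4 c4@4 c2@5 c3@5, authorship .....
After op 3 (delete): buffer="w" (len 1), cursors c1@1 c2@1 c3@1 c4@1, authorship .
After op 4 (move_right): buffer="w" (len 1), cursors c1@1 c2@1 c3@1 c4@1, authorship .
After op 5 (move_right): buffer="w" (len 1), cursors c1@1 c2@1 c3@1 c4@1, authorship .
After op 6 (insert('j')): buffer="wjjjj" (len 5), cursors c1@5 c2@5 c3@5 c4@5, authorship .1234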